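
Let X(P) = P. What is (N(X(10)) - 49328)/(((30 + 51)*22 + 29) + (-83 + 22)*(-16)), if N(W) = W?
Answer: -49318/2787 ≈ -17.696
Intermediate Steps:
(N(X(10)) - 49328)/(((30 + 51)*22 + 29) + (-83 + 22)*(-16)) = (10 - 49328)/(((30 + 51)*22 + 29) + (-83 + 22)*(-16)) = -49318/((81*22 + 29) - 61*(-16)) = -49318/((1782 + 29) + 976) = -49318/(1811 + 976) = -49318/2787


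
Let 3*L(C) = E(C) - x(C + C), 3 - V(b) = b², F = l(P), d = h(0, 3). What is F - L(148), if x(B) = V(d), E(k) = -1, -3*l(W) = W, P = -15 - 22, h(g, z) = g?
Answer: 41/3 ≈ 13.667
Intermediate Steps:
d = 0
P = -37
l(W) = -W/3
F = 37/3 (F = -⅓*(-37) = 37/3 ≈ 12.333)
V(b) = 3 - b²
x(B) = 3 (x(B) = 3 - 1*0² = 3 - 1*0 = 3 + 0 = 3)
L(C) = -4/3 (L(C) = (-1 - 1*3)/3 = (-1 - 3)/3 = (⅓)*(-4) = -4/3)
F - L(148) = 37/3 - 1*(-4/3) = 37/3 + 4/3 = 41/3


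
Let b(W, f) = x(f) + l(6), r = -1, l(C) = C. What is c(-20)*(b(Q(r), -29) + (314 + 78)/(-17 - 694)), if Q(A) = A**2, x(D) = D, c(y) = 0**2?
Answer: 0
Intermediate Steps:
c(y) = 0
b(W, f) = 6 + f (b(W, f) = f + 6 = 6 + f)
c(-20)*(b(Q(r), -29) + (314 + 78)/(-17 - 694)) = 0*((6 - 29) + (314 + 78)/(-17 - 694)) = 0*(-23 + 392/(-711)) = 0*(-23 + 392*(-1/711)) = 0*(-23 - 392/711) = 0*(-16745/711) = 0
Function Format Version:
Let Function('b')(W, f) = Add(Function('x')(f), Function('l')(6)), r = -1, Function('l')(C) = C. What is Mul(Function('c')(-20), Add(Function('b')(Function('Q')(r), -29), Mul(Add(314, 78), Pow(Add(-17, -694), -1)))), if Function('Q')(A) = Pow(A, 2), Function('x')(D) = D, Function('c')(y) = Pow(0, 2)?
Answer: 0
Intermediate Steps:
Function('c')(y) = 0
Function('b')(W, f) = Add(6, f) (Function('b')(W, f) = Add(f, 6) = Add(6, f))
Mul(Function('c')(-20), Add(Function('b')(Function('Q')(r), -29), Mul(Add(314, 78), Pow(Add(-17, -694), -1)))) = Mul(0, Add(Add(6, -29), Mul(Add(314, 78), Pow(Add(-17, -694), -1)))) = Mul(0, Add(-23, Mul(392, Pow(-711, -1)))) = Mul(0, Add(-23, Mul(392, Rational(-1, 711)))) = Mul(0, Add(-23, Rational(-392, 711))) = Mul(0, Rational(-16745, 711)) = 0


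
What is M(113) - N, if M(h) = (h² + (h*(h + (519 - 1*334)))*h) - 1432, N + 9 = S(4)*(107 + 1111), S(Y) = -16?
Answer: 3835996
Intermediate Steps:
N = -19497 (N = -9 - 16*(107 + 1111) = -9 - 16*1218 = -9 - 19488 = -19497)
M(h) = -1432 + h² + h²*(185 + h) (M(h) = (h² + (h*(h + (519 - 334)))*h) - 1432 = (h² + (h*(h + 185))*h) - 1432 = (h² + (h*(185 + h))*h) - 1432 = (h² + h²*(185 + h)) - 1432 = -1432 + h² + h²*(185 + h))
M(113) - N = (-1432 + 113³ + 186*113²) - 1*(-19497) = (-1432 + 1442897 + 186*12769) + 19497 = (-1432 + 1442897 + 2375034) + 19497 = 3816499 + 19497 = 3835996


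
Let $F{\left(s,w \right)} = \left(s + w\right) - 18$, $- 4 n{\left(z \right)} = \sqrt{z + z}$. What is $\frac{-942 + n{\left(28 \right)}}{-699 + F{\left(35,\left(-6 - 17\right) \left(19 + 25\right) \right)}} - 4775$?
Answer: $- \frac{4043954}{847} + \frac{\sqrt{14}}{3388} \approx -4774.4$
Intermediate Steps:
$n{\left(z \right)} = - \frac{\sqrt{2} \sqrt{z}}{4}$ ($n{\left(z \right)} = - \frac{\sqrt{z + z}}{4} = - \frac{\sqrt{2 z}}{4} = - \frac{\sqrt{2} \sqrt{z}}{4}$)
$F{\left(s,w \right)} = -18 + s + w$
$\frac{-942 + n{\left(28 \right)}}{-699 + F{\left(35,\left(-6 - 17\right) \left(19 + 25\right) \right)}} - 4775 = \frac{-942 - \frac{\sqrt{2} \sqrt{28}}{4}}{-699 + \left(-18 + 35 + \left(-6 - 17\right) \left(19 + 25\right)\right)} - 4775 = \frac{-942 - \frac{\sqrt{2} \cdot 2 \sqrt{7}}{4}}{-699 - 995} - 4775 = \frac{-942 - \frac{\sqrt{14}}{2}}{-699 - 995} - 4775 = \frac{-942 - \frac{\sqrt{14}}{2}}{-1694} - 4775 = \left(-942 - \frac{\sqrt{14}}{2}\right) \left(- \frac{1}{1694}\right) - 4775 = \left(\frac{471}{847} + \frac{\sqrt{14}}{3388}\right) - 4775 = - \frac{4043954}{847} + \frac{\sqrt{14}}{3388}$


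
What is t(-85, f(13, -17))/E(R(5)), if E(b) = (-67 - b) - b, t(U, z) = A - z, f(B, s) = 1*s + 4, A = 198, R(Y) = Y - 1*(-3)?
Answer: -211/83 ≈ -2.5422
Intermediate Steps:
R(Y) = 3 + Y (R(Y) = Y + 3 = 3 + Y)
f(B, s) = 4 + s (f(B, s) = s + 4 = 4 + s)
t(U, z) = 198 - z
E(b) = -67 - 2*b
t(-85, f(13, -17))/E(R(5)) = (198 - (4 - 17))/(-67 - 2*(3 + 5)) = (198 - 1*(-13))/(-67 - 2*8) = (198 + 13)/(-67 - 16) = 211/(-83) = 211*(-1/83) = -211/83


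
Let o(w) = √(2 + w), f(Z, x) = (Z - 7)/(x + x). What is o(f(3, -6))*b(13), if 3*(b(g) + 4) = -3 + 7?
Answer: -8*√21/9 ≈ -4.0734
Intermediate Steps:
f(Z, x) = (-7 + Z)/(2*x) (f(Z, x) = (-7 + Z)/((2*x)) = (-7 + Z)*(1/(2*x)) = (-7 + Z)/(2*x))
b(g) = -8/3 (b(g) = -4 + (-3 + 7)/3 = -4 + (⅓)*4 = -4 + 4/3 = -8/3)
o(f(3, -6))*b(13) = √(2 + (½)*(-7 + 3)/(-6))*(-8/3) = √(2 + (½)*(-⅙)*(-4))*(-8/3) = √(2 + ⅓)*(-8/3) = √(7/3)*(-8/3) = (√21/3)*(-8/3) = -8*√21/9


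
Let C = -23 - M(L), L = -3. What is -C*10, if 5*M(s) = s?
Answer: 224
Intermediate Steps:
M(s) = s/5
C = -112/5 (C = -23 - (-3)/5 = -23 - 1*(-⅗) = -23 + ⅗ = -112/5 ≈ -22.400)
-C*10 = -1*(-112/5)*10 = (112/5)*10 = 224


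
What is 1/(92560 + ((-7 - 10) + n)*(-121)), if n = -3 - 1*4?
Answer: 1/95464 ≈ 1.0475e-5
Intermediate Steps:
n = -7 (n = -3 - 4 = -7)
1/(92560 + ((-7 - 10) + n)*(-121)) = 1/(92560 + ((-7 - 10) - 7)*(-121)) = 1/(92560 + (-17 - 7)*(-121)) = 1/(92560 - 24*(-121)) = 1/(92560 + 2904) = 1/95464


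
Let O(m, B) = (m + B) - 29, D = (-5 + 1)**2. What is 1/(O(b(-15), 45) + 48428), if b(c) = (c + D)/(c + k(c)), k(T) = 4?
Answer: 11/532883 ≈ 2.0642e-5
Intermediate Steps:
D = 16 (D = (-4)**2 = 16)
b(c) = (16 + c)/(4 + c) (b(c) = (c + 16)/(c + 4) = (16 + c)/(4 + c))
O(m, B) = -29 + B + m (O(m, B) = (B + m) - 29 = -29 + B + m)
1/(O(b(-15), 45) + 48428) = 1/((-29 + 45 + (16 - 15)/(4 - 15)) + 48428) = 1/((-29 + 45 + 1/(-11)) + 48428) = 1/((-29 + 45 - 1/11*1) + 48428) = 1/((-29 + 45 - 1/11) + 48428) = 1/(175/11 + 48428) = 1/(532883/11) = 11/532883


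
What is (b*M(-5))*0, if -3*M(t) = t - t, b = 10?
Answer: 0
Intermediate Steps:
M(t) = 0 (M(t) = -(t - t)/3 = -1/3*0 = 0)
(b*M(-5))*0 = (10*0)*0 = 0*0 = 0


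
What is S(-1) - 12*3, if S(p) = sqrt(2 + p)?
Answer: -35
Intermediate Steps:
S(-1) - 12*3 = sqrt(2 - 1) - 12*3 = sqrt(1) - 36 = 1 - 36 = -35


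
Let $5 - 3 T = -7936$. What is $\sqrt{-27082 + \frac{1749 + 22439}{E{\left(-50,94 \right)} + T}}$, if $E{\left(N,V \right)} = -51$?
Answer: $\frac{i \sqrt{11403040979}}{649} \approx 164.54 i$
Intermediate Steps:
$T = 2647$ ($T = \frac{5}{3} - - \frac{7936}{3} = \frac{5}{3} + \frac{7936}{3} = 2647$)
$\sqrt{-27082 + \frac{1749 + 22439}{E{\left(-50,94 \right)} + T}} = \sqrt{-27082 + \frac{1749 + 22439}{-51 + 2647}} = \sqrt{-27082 + \frac{24188}{2596}} = \sqrt{-27082 + 24188 \cdot \frac{1}{2596}} = \sqrt{-27082 + \frac{6047}{649}} = \sqrt{- \frac{17570171}{649}} = \frac{i \sqrt{11403040979}}{649}$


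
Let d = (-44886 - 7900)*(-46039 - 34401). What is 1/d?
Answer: 1/4246105840 ≈ 2.3551e-10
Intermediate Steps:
d = 4246105840 (d = -52786*(-80440) = 4246105840)
1/d = 1/4246105840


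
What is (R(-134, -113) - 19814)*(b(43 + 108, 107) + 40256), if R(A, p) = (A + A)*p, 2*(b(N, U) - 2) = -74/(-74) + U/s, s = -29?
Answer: 12223128210/29 ≈ 4.2149e+8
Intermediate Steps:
b(N, U) = 5/2 - U/58 (b(N, U) = 2 + (-74/(-74) + U/(-29))/2 = 2 + (-74*(-1/74) + U*(-1/29))/2 = 2 + (1 - U/29)/2 = 2 + (1/2 - U/58) = 5/2 - U/58)
R(A, p) = 2*A*p (R(A, p) = (2*A)*p = 2*A*p)
(R(-134, -113) - 19814)*(b(43 + 108, 107) + 40256) = (2*(-134)*(-113) - 19814)*((5/2 - 1/58*107) + 40256) = (30284 - 19814)*((5/2 - 107/58) + 40256) = 10470*(19/29 + 40256) = 10470*(1167443/29) = 12223128210/29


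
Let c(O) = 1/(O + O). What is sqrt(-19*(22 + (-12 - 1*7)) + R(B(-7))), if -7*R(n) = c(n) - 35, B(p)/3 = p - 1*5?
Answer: I*sqrt(366898)/84 ≈ 7.211*I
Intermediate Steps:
B(p) = -15 + 3*p (B(p) = 3*(p - 1*5) = 3*(p - 5) = 3*(-5 + p) = -15 + 3*p)
c(O) = 1/(2*O)
R(n) = 5 - 1/(14*n) (R(n) = -(1/(2*n) - 35)/7 = -(-35 + 1/(2*n))/7 = 5 - 1/(14*n))
sqrt(-19*(22 + (-12 - 1*7)) + R(B(-7))) = sqrt(-19*(22 + (-12 - 1*7)) + (5 - 1/(14*(-15 + 3*(-7))))) = sqrt(-19*(22 + (-12 - 7)) + (5 - 1/(14*(-15 - 21)))) = sqrt(-19*(22 - 19) + (5 - 1/14/(-36))) = sqrt(-19*3 + (5 - 1/14*(-1/36))) = sqrt(-57 + (5 + 1/504)) = sqrt(-57 + 2521/504) = sqrt(-26207/504) = I*sqrt(366898)/84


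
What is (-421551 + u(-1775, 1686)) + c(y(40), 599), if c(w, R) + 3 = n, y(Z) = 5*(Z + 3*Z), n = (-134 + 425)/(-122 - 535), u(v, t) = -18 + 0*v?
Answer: -92324365/219 ≈ -4.2157e+5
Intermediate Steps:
u(v, t) = -18 (u(v, t) = -18 + 0 = -18)
n = -97/219 (n = 291/(-657) = 291*(-1/657) = -97/219 ≈ -0.44292)
y(Z) = 20*Z (y(Z) = 5*(4*Z) = 20*Z)
c(w, R) = -754/219 (c(w, R) = -3 - 97/219 = -754/219)
(-421551 + u(-1775, 1686)) + c(y(40), 599) = (-421551 - 18) - 754/219 = -421569 - 754/219 = -92324365/219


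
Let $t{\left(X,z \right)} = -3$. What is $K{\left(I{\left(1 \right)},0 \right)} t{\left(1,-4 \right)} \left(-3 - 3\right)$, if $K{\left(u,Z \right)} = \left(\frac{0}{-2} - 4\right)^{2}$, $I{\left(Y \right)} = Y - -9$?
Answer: $288$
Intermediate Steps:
$I{\left(Y \right)} = 9 + Y$ ($I{\left(Y \right)} = Y + 9 = 9 + Y$)
$K{\left(u,Z \right)} = 16$ ($K{\left(u,Z \right)} = \left(0 \left(- \frac{1}{2}\right) - 4\right)^{2} = \left(0 - 4\right)^{2} = \left(-4\right)^{2} = 16$)
$K{\left(I{\left(1 \right)},0 \right)} t{\left(1,-4 \right)} \left(-3 - 3\right) = 16 \left(-3\right) \left(-3 - 3\right) = - 48 \left(-3 - 3\right) = \left(-48\right) \left(-6\right) = 288$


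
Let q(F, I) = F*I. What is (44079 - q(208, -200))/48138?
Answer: 85679/48138 ≈ 1.7799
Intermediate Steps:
(44079 - q(208, -200))/48138 = (44079 - 208*(-200))/48138 = (44079 - 1*(-41600))*(1/48138) = (44079 + 41600)*(1/48138) = 85679*(1/48138) = 85679/48138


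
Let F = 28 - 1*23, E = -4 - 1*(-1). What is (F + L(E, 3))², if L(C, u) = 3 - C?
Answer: 121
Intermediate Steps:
E = -3 (E = -4 + 1 = -3)
F = 5 (F = 28 - 23 = 5)
(F + L(E, 3))² = (5 + (3 - 1*(-3)))² = (5 + (3 + 3))² = (5 + 6)² = 11² = 121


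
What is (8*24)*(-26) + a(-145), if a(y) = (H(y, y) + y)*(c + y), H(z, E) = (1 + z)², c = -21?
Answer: -3423098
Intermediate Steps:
a(y) = (-21 + y)*(y + (1 + y)²) (a(y) = ((1 + y)² + y)*(-21 + y) = (y + (1 + y)²)*(-21 + y) = (-21 + y)*(y + (1 + y)²))
(8*24)*(-26) + a(-145) = (8*24)*(-26) + (-21 + (-145)³ - 62*(-145) - 18*(-145)²) = 192*(-26) + (-21 - 3048625 + 8990 - 18*21025) = -4992 + (-21 - 3048625 + 8990 - 378450) = -4992 - 3418106 = -3423098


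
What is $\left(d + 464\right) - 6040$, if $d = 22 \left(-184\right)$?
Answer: $-9624$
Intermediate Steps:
$d = -4048$
$\left(d + 464\right) - 6040 = \left(-4048 + 464\right) - 6040 = -3584 - 6040 = -9624$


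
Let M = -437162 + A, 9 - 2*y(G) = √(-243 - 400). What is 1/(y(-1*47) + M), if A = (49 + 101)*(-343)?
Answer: -977215/477474578434 + I*√643/477474578434 ≈ -2.0466e-6 + 5.3107e-11*I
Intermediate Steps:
A = -51450 (A = 150*(-343) = -51450)
y(G) = 9/2 - I*√643/2 (y(G) = 9/2 - √(-243 - 400)/2 = 9/2 - I*√643/2)
M = -488612 (M = -437162 - 51450 = -488612)
1/(y(-1*47) + M) = 1/((9/2 - I*√643/2) - 488612) = 1/(-977215/2 - I*√643/2)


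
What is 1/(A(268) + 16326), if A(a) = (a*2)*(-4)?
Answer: 1/14182 ≈ 7.0512e-5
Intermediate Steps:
A(a) = -8*a (A(a) = (2*a)*(-4) = -8*a)
1/(A(268) + 16326) = 1/(-8*268 + 16326) = 1/(-2144 + 16326) = 1/14182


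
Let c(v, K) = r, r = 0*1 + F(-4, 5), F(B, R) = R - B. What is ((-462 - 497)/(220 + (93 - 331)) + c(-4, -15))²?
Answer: 1256641/324 ≈ 3878.5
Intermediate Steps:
r = 9 (r = 0*1 + (5 - 1*(-4)) = 0 + (5 + 4) = 0 + 9 = 9)
c(v, K) = 9
((-462 - 497)/(220 + (93 - 331)) + c(-4, -15))² = ((-462 - 497)/(220 + (93 - 331)) + 9)² = (-959/(220 - 238) + 9)² = (-959/(-18) + 9)² = (-959*(-1/18) + 9)² = (959/18 + 9)² = (1121/18)² = 1256641/324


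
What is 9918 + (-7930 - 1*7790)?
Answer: -5802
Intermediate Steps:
9918 + (-7930 - 1*7790) = 9918 + (-7930 - 7790) = 9918 - 15720 = -5802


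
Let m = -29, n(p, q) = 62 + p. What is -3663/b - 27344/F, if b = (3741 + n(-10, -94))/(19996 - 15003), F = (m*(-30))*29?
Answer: -230772121681/47848695 ≈ -4823.0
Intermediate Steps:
F = 25230 (F = -29*(-30)*29 = 870*29 = 25230)
b = 3793/4993 (b = (3741 + (62 - 10))/(19996 - 15003) = (3741 + 52)/4993 = 3793*(1/4993) = 3793/4993 ≈ 0.75966)
-3663/b - 27344/F = -3663/3793/4993 - 27344/25230 = -3663*4993/3793 - 27344*1/25230 = -18289359/3793 - 13672/12615 = -230772121681/47848695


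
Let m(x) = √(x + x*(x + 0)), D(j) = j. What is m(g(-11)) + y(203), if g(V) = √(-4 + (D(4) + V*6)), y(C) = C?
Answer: 203 + 66^(¼)*√(I - √66) ≈ 203.5 + 8.1394*I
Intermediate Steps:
g(V) = √6*√V (g(V) = √(-4 + (4 + V*6)) = √(-4 + (4 + 6*V)) = √(6*V) = √6*√V)
m(x) = √(x + x²) (m(x) = √(x + x*x) = √(x + x²))
m(g(-11)) + y(203) = √((√6*√(-11))*(1 + √6*√(-11))) + 203 = √((√6*(I*√11))*(1 + √6*(I*√11))) + 203 = √((I*√66)*(1 + I*√66)) + 203 = √(I*√66*(1 + I*√66)) + 203 = 66^(¼)*√(I*(1 + I*√66)) + 203 = 203 + 66^(¼)*√(I*(1 + I*√66))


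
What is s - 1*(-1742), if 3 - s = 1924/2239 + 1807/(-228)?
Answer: 894415741/510492 ≈ 1752.1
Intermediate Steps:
s = 5138677/510492 (s = 3 - (1924/2239 + 1807/(-228)) = 3 - (1924*(1/2239) + 1807*(-1/228)) = 3 - (1924/2239 - 1807/228) = 3 - 1*(-3607201/510492) = 3 + 3607201/510492 = 5138677/510492 ≈ 10.066)
s - 1*(-1742) = 5138677/510492 - 1*(-1742) = 5138677/510492 + 1742 = 894415741/510492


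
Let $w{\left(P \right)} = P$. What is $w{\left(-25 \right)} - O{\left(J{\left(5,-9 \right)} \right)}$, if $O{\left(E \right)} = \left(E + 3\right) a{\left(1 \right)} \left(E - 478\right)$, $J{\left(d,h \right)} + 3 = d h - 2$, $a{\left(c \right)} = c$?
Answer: $-24841$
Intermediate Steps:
$J{\left(d,h \right)} = -5 + d h$ ($J{\left(d,h \right)} = -3 + \left(d h - 2\right) = -3 + \left(-2 + d h\right) = -5 + d h$)
$O{\left(E \right)} = \left(-478 + E\right) \left(3 + E\right)$ ($O{\left(E \right)} = \left(E + 3\right) 1 \left(E - 478\right) = \left(3 + E\right) 1 \left(-478 + E\right) = \left(3 + E\right) \left(-478 + E\right) = \left(-478 + E\right) \left(3 + E\right)$)
$w{\left(-25 \right)} - O{\left(J{\left(5,-9 \right)} \right)} = -25 - \left(-1434 + \left(-5 + 5 \left(-9\right)\right)^{2} - 475 \left(-5 + 5 \left(-9\right)\right)\right) = -25 - \left(-1434 + \left(-5 - 45\right)^{2} - 475 \left(-5 - 45\right)\right) = -25 - \left(-1434 + \left(-50\right)^{2} - -23750\right) = -25 - \left(-1434 + 2500 + 23750\right) = -25 - 24816 = -24841$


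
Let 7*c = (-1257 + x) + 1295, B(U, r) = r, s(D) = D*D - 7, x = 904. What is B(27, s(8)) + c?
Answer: 1341/7 ≈ 191.57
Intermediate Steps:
s(D) = -7 + D² (s(D) = D² - 7 = -7 + D²)
c = 942/7 (c = ((-1257 + 904) + 1295)/7 = (-353 + 1295)/7 = (⅐)*942 = 942/7 ≈ 134.57)
B(27, s(8)) + c = (-7 + 8²) + 942/7 = (-7 + 64) + 942/7 = 57 + 942/7 = 1341/7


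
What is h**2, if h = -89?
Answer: 7921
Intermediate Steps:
h**2 = (-89)**2 = 7921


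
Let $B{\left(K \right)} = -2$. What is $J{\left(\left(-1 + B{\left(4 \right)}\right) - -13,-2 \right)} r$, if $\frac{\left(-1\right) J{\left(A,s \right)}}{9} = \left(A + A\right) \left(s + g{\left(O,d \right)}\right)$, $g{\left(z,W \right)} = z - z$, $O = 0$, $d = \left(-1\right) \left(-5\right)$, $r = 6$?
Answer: $2160$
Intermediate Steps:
$d = 5$
$g{\left(z,W \right)} = 0$
$J{\left(A,s \right)} = - 18 A s$ ($J{\left(A,s \right)} = - 9 \left(A + A\right) \left(s + 0\right) = - 9 \cdot 2 A s = - 18 A s$)
$J{\left(\left(-1 + B{\left(4 \right)}\right) - -13,-2 \right)} r = \left(-18\right) \left(\left(-1 - 2\right) - -13\right) \left(-2\right) 6 = \left(-18\right) \left(-3 + 13\right) \left(-2\right) 6 = \left(-18\right) 10 \left(-2\right) 6 = 360 \cdot 6 = 2160$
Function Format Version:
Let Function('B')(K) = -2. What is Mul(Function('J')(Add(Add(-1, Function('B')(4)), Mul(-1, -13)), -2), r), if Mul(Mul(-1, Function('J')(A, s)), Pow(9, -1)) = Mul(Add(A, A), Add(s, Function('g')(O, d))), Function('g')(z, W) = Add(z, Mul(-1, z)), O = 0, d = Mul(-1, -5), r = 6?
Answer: 2160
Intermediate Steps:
d = 5
Function('g')(z, W) = 0
Function('J')(A, s) = Mul(-18, A, s) (Function('J')(A, s) = Mul(-9, Mul(Add(A, A), Add(s, 0))) = Mul(-9, Mul(Mul(2, A), s)) = Mul(-9, Mul(2, A, s)) = Mul(-18, A, s))
Mul(Function('J')(Add(Add(-1, Function('B')(4)), Mul(-1, -13)), -2), r) = Mul(Mul(-18, Add(Add(-1, -2), Mul(-1, -13)), -2), 6) = Mul(Mul(-18, Add(-3, 13), -2), 6) = Mul(Mul(-18, 10, -2), 6) = Mul(360, 6) = 2160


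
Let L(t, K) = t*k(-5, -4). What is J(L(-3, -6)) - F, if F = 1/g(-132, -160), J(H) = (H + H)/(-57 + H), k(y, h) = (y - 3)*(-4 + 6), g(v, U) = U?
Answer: -5117/480 ≈ -10.660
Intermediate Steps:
k(y, h) = -6 + 2*y (k(y, h) = (-3 + y)*2 = -6 + 2*y)
L(t, K) = -16*t (L(t, K) = t*(-6 + 2*(-5)) = t*(-6 - 10) = t*(-16) = -16*t)
J(H) = 2*H/(-57 + H) (J(H) = (2*H)/(-57 + H) = 2*H/(-57 + H))
F = -1/160 (F = 1/(-160) = -1/160 ≈ -0.0062500)
J(L(-3, -6)) - F = 2*(-16*(-3))/(-57 - 16*(-3)) - 1*(-1/160) = 2*48/(-57 + 48) + 1/160 = 2*48/(-9) + 1/160 = 2*48*(-1/9) + 1/160 = -32/3 + 1/160 = -5117/480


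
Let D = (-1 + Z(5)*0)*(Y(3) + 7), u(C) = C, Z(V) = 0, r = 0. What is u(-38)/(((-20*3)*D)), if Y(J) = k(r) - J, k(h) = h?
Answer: -19/120 ≈ -0.15833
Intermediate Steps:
Y(J) = -J (Y(J) = 0 - J = -J)
D = -4 (D = (-1 + 0*0)*(-1*3 + 7) = (-1 + 0)*(-3 + 7) = -1*4 = -4)
u(-38)/(((-20*3)*D)) = -38/(-20*3*(-4)) = -38/((-60*(-4))) = -38/240 = -38*1/240 = -19/120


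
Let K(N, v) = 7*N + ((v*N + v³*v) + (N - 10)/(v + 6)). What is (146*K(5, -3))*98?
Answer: 4263784/3 ≈ 1.4213e+6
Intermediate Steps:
K(N, v) = v⁴ + 7*N + N*v + (-10 + N)/(6 + v) (K(N, v) = 7*N + ((N*v + v⁴) + (-10 + N)/(6 + v)) = 7*N + ((v⁴ + N*v) + (-10 + N)/(6 + v)) = 7*N + (v⁴ + N*v + (-10 + N)/(6 + v)) = v⁴ + 7*N + N*v + (-10 + N)/(6 + v))
(146*K(5, -3))*98 = (146*((-10 + (-3)⁵ + 6*(-3)⁴ + 43*5 + 5*(-3)² + 13*5*(-3))/(6 - 3)))*98 = (146*((-10 - 243 + 6*81 + 215 + 5*9 - 195)/3))*98 = (146*((-10 - 243 + 486 + 215 + 45 - 195)/3))*98 = (146*((⅓)*298))*98 = (146*(298/3))*98 = (43508/3)*98 = 4263784/3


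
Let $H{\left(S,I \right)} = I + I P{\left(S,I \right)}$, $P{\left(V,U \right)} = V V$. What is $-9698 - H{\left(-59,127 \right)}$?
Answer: $-451912$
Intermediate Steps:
$P{\left(V,U \right)} = V^{2}$
$H{\left(S,I \right)} = I + I S^{2}$
$-9698 - H{\left(-59,127 \right)} = -9698 - 127 \left(1 + \left(-59\right)^{2}\right) = -9698 - 127 \left(1 + 3481\right) = -9698 - 127 \cdot 3482 = -9698 - 442214 = -451912$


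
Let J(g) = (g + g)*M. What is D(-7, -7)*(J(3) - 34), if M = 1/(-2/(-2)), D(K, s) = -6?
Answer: 168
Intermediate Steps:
M = 1 (M = 1/(-2*(-½)) = 1/1 = 1)
J(g) = 2*g (J(g) = (g + g)*1 = (2*g)*1 = 2*g)
D(-7, -7)*(J(3) - 34) = -6*(2*3 - 34) = -6*(6 - 34) = -6*(-28) = 168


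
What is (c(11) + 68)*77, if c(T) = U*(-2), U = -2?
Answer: 5544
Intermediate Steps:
c(T) = 4 (c(T) = -2*(-2) = 4)
(c(11) + 68)*77 = (4 + 68)*77 = 72*77 = 5544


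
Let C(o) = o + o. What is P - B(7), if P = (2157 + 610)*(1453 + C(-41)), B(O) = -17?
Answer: 3793574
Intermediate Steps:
C(o) = 2*o
P = 3793557 (P = (2157 + 610)*(1453 + 2*(-41)) = 2767*(1453 - 82) = 2767*1371 = 3793557)
P - B(7) = 3793557 - 1*(-17) = 3793557 + 17 = 3793574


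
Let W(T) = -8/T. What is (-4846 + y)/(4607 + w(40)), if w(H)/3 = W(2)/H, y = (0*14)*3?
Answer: -48460/46067 ≈ -1.0519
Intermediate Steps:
y = 0 (y = 0*3 = 0)
w(H) = -12/H (w(H) = 3*((-8/2)/H) = 3*((-8*½)/H) = 3*(-4/H) = -12/H)
(-4846 + y)/(4607 + w(40)) = (-4846 + 0)/(4607 - 12/40) = -4846/(4607 - 12*1/40) = -4846/(4607 - 3/10) = -4846/46067/10 = -4846*10/46067 = -48460/46067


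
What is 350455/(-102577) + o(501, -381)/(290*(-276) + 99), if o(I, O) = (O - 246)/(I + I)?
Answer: -9357230095177/2738836057638 ≈ -3.4165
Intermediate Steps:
o(I, O) = (-246 + O)/(2*I) (o(I, O) = (-246 + O)/((2*I)) = (-246 + O)*(1/(2*I)) = (-246 + O)/(2*I))
350455/(-102577) + o(501, -381)/(290*(-276) + 99) = 350455/(-102577) + ((½)*(-246 - 381)/501)/(290*(-276) + 99) = 350455*(-1/102577) + ((½)*(1/501)*(-627))/(-80040 + 99) = -350455/102577 - 209/334/(-79941) = -350455/102577 - 209/334*(-1/79941) = -350455/102577 + 209/26700294 = -9357230095177/2738836057638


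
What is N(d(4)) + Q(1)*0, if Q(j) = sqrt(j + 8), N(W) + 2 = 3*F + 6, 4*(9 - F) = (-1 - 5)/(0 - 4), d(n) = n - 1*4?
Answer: 239/8 ≈ 29.875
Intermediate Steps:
d(n) = -4 + n (d(n) = n - 4 = -4 + n)
F = 69/8 (F = 9 - (-1 - 5)/(4*(0 - 4)) = 9 - (-3)/(2*(-4)) = 9 - (-3)*(-1)/(2*4) = 9 - 1/4*3/2 = 9 - 3/8 = 69/8 ≈ 8.6250)
N(W) = 239/8 (N(W) = -2 + (3*(69/8) + 6) = -2 + (207/8 + 6) = -2 + 255/8 = 239/8)
Q(j) = sqrt(8 + j)
N(d(4)) + Q(1)*0 = 239/8 + sqrt(8 + 1)*0 = 239/8 + sqrt(9)*0 = 239/8 + 3*0 = 239/8 + 0 = 239/8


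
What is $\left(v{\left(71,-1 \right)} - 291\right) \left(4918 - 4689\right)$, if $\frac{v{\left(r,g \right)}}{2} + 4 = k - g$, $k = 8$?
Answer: $-64349$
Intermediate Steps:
$v{\left(r,g \right)} = 8 - 2 g$ ($v{\left(r,g \right)} = -8 + 2 \left(8 - g\right) = -8 - \left(-16 + 2 g\right) = 8 - 2 g$)
$\left(v{\left(71,-1 \right)} - 291\right) \left(4918 - 4689\right) = \left(\left(8 - -2\right) - 291\right) \left(4918 - 4689\right) = \left(\left(8 + 2\right) - 291\right) 229 = \left(10 - 291\right) 229 = \left(-281\right) 229 = -64349$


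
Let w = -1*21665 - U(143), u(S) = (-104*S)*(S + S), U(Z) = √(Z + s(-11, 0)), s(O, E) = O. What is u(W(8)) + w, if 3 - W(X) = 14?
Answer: -46833 - 2*√33 ≈ -46845.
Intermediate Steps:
U(Z) = √(-11 + Z) (U(Z) = √(Z - 11) = √(-11 + Z))
W(X) = -11 (W(X) = 3 - 1*14 = 3 - 14 = -11)
u(S) = -208*S² (u(S) = (-104*S)*(2*S) = -208*S²)
w = -21665 - 2*√33 (w = -1*21665 - √(-11 + 143) = -21665 - √132 = -21665 - 2*√33 ≈ -21677.)
u(W(8)) + w = -208*(-11)² + (-21665 - 2*√33) = -208*121 + (-21665 - 2*√33) = -25168 + (-21665 - 2*√33) = -46833 - 2*√33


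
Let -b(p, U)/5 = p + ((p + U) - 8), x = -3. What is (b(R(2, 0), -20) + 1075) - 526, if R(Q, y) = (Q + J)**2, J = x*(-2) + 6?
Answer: -1271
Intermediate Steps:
J = 12 (J = -3*(-2) + 6 = 6 + 6 = 12)
R(Q, y) = (12 + Q)**2 (R(Q, y) = (Q + 12)**2 = (12 + Q)**2)
b(p, U) = 40 - 10*p - 5*U (b(p, U) = -5*(p + ((p + U) - 8)) = -5*(p + ((U + p) - 8)) = -5*(p + (-8 + U + p)) = -5*(-8 + U + 2*p) = 40 - 10*p - 5*U)
(b(R(2, 0), -20) + 1075) - 526 = ((40 - 10*(12 + 2)**2 - 5*(-20)) + 1075) - 526 = ((40 - 10*14**2 + 100) + 1075) - 526 = ((40 - 10*196 + 100) + 1075) - 526 = ((40 - 1960 + 100) + 1075) - 526 = (-1820 + 1075) - 526 = -745 - 526 = -1271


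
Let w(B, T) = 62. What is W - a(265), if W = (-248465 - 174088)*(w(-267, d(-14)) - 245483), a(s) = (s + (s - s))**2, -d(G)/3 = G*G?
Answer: 103703309588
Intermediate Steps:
d(G) = -3*G**2 (d(G) = -3*G*G = -3*G**2)
a(s) = s**2 (a(s) = (s + 0)**2 = s**2)
W = 103703379813 (W = (-248465 - 174088)*(62 - 245483) = -422553*(-245421) = 103703379813)
W - a(265) = 103703379813 - 1*265**2 = 103703379813 - 1*70225 = 103703379813 - 70225 = 103703309588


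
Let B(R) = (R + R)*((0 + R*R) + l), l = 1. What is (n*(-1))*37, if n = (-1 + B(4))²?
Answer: -674325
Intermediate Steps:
B(R) = 2*R*(1 + R²) (B(R) = (R + R)*((0 + R*R) + 1) = (2*R)*((0 + R²) + 1) = (2*R)*(R² + 1) = (2*R)*(1 + R²) = 2*R*(1 + R²))
n = 18225 (n = (-1 + 2*4*(1 + 4²))² = (-1 + 2*4*(1 + 16))² = (-1 + 2*4*17)² = (-1 + 136)² = 135² = 18225)
(n*(-1))*37 = (18225*(-1))*37 = -18225*37 = -674325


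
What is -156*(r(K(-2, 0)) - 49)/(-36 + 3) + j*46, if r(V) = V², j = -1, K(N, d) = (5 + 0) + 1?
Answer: -1182/11 ≈ -107.45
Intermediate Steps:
K(N, d) = 6 (K(N, d) = 5 + 1 = 6)
-156*(r(K(-2, 0)) - 49)/(-36 + 3) + j*46 = -156*(6² - 49)/(-36 + 3) - 1*46 = -156*(36 - 49)/(-33) - 46 = -(-2028)*(-1)/33 - 46 = -156*13/33 - 46 = -676/11 - 46 = -1182/11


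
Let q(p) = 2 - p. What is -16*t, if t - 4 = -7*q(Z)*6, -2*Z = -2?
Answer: 608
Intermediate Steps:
Z = 1 (Z = -½*(-2) = 1)
t = -38 (t = 4 - 7*(2 - 1*1)*6 = 4 - 7*(2 - 1)*6 = 4 - 7*1*6 = 4 - 7*6 = 4 - 42 = -38)
-16*t = -16*(-38) = 608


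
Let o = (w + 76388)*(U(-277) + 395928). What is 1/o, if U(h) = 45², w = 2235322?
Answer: 1/919951929630 ≈ 1.0870e-12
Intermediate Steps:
U(h) = 2025
o = 919951929630 (o = (2235322 + 76388)*(2025 + 395928) = 2311710*397953 = 919951929630)
1/o = 1/919951929630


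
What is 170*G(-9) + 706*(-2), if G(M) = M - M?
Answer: -1412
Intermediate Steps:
G(M) = 0
170*G(-9) + 706*(-2) = 170*0 + 706*(-2) = 0 - 1412 = -1412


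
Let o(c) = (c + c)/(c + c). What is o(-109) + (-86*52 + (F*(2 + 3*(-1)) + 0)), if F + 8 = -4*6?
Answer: -4439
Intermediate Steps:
F = -32 (F = -8 - 4*6 = -8 - 24 = -32)
o(c) = 1 (o(c) = (2*c)/((2*c)) = (2*c)*(1/(2*c)) = 1)
o(-109) + (-86*52 + (F*(2 + 3*(-1)) + 0)) = 1 + (-86*52 + (-32*(2 + 3*(-1)) + 0)) = 1 + (-4472 + (-32*(2 - 3) + 0)) = 1 + (-4472 + (-32*(-1) + 0)) = 1 + (-4472 + (32 + 0)) = 1 + (-4472 + 32) = 1 - 4440 = -4439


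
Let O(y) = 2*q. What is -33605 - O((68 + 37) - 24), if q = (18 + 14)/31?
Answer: -1041819/31 ≈ -33607.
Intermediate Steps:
q = 32/31 (q = 32*(1/31) = 32/31 ≈ 1.0323)
O(y) = 64/31 (O(y) = 2*(32/31) = 64/31)
-33605 - O((68 + 37) - 24) = -33605 - 1*64/31 = -33605 - 64/31 = -1041819/31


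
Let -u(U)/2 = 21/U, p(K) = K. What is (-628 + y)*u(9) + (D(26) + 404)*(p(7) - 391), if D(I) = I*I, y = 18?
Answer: -1235620/3 ≈ -4.1187e+5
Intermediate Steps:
D(I) = I²
u(U) = -42/U
(-628 + y)*u(9) + (D(26) + 404)*(p(7) - 391) = (-628 + 18)*(-42/9) + (26² + 404)*(7 - 391) = -(-25620)/9 + (676 + 404)*(-384) = -610*(-14/3) + 1080*(-384) = 8540/3 - 414720 = -1235620/3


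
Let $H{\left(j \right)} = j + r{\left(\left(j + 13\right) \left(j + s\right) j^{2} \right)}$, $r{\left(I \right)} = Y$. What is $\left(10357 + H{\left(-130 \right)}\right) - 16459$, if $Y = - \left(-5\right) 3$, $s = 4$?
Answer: $-6217$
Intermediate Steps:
$Y = 15$ ($Y = \left(-1\right) \left(-15\right) = 15$)
$r{\left(I \right)} = 15$
$H{\left(j \right)} = 15 + j$ ($H{\left(j \right)} = j + 15 = 15 + j$)
$\left(10357 + H{\left(-130 \right)}\right) - 16459 = \left(10357 + \left(15 - 130\right)\right) - 16459 = \left(10357 - 115\right) - 16459 = 10242 - 16459 = -6217$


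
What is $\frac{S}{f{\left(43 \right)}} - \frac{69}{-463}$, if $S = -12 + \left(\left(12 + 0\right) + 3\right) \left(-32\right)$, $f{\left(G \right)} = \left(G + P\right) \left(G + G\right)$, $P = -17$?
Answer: $- \frac{18378}{258817} \approx -0.071008$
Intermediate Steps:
$f{\left(G \right)} = 2 G \left(-17 + G\right)$ ($f{\left(G \right)} = \left(G - 17\right) \left(G + G\right) = \left(-17 + G\right) 2 G = 2 G \left(-17 + G\right)$)
$S = -492$ ($S = -12 + \left(12 + 3\right) \left(-32\right) = -12 + 15 \left(-32\right) = -12 - 480 = -492$)
$\frac{S}{f{\left(43 \right)}} - \frac{69}{-463} = - \frac{492}{2 \cdot 43 \left(-17 + 43\right)} - \frac{69}{-463} = - \frac{492}{2 \cdot 43 \cdot 26} - - \frac{69}{463} = - \frac{492}{2236} + \frac{69}{463} = \left(-492\right) \frac{1}{2236} + \frac{69}{463} = - \frac{123}{559} + \frac{69}{463} = - \frac{18378}{258817}$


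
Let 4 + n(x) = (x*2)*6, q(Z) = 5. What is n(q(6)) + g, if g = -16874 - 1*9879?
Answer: -26697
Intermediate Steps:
g = -26753 (g = -16874 - 9879 = -26753)
n(x) = -4 + 12*x (n(x) = -4 + (x*2)*6 = -4 + (2*x)*6 = -4 + 12*x)
n(q(6)) + g = (-4 + 12*5) - 26753 = (-4 + 60) - 26753 = 56 - 26753 = -26697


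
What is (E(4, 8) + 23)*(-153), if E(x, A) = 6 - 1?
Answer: -4284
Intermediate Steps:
E(x, A) = 5
(E(4, 8) + 23)*(-153) = (5 + 23)*(-153) = 28*(-153) = -4284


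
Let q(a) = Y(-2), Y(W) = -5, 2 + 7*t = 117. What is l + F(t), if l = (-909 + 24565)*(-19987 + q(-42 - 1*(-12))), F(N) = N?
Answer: -3310515149/7 ≈ -4.7293e+8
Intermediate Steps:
t = 115/7 (t = -2/7 + (⅐)*117 = -2/7 + 117/7 = 115/7 ≈ 16.429)
q(a) = -5
l = -472930752 (l = (-909 + 24565)*(-19987 - 5) = 23656*(-19992) = -472930752)
l + F(t) = -472930752 + 115/7 = -3310515149/7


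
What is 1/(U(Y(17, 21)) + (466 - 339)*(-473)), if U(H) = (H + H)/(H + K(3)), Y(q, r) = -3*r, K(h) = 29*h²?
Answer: -11/660788 ≈ -1.6647e-5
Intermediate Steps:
U(H) = 2*H/(261 + H) (U(H) = (H + H)/(H + 29*3²) = (2*H)/(H + 29*9) = (2*H)/(H + 261) = (2*H)/(261 + H) = 2*H/(261 + H))
1/(U(Y(17, 21)) + (466 - 339)*(-473)) = 1/(2*(-3*21)/(261 - 3*21) + (466 - 339)*(-473)) = 1/(2*(-63)/(261 - 63) + 127*(-473)) = 1/(2*(-63)/198 - 60071) = 1/(2*(-63)*(1/198) - 60071) = 1/(-7/11 - 60071) = 1/(-660788/11) = -11/660788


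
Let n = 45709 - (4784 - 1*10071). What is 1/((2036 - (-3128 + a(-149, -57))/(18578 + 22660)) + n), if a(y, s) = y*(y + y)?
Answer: 2291/121494019 ≈ 1.8857e-5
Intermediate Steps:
n = 50996 (n = 45709 - (4784 - 10071) = 45709 - 1*(-5287) = 45709 + 5287 = 50996)
a(y, s) = 2*y² (a(y, s) = y*(2*y) = 2*y²)
1/((2036 - (-3128 + a(-149, -57))/(18578 + 22660)) + n) = 1/((2036 - (-3128 + 2*(-149)²)/(18578 + 22660)) + 50996) = 1/((2036 - (-3128 + 2*22201)/41238) + 50996) = 1/((2036 - (-3128 + 44402)/41238) + 50996) = 1/((2036 - 41274/41238) + 50996) = 1/((2036 - 1*2293/2291) + 50996) = 1/((2036 - 2293/2291) + 50996) = 1/(4662183/2291 + 50996) = 1/(121494019/2291) = 2291/121494019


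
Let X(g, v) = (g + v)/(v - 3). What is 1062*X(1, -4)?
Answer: 3186/7 ≈ 455.14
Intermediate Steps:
X(g, v) = (g + v)/(-3 + v)
1062*X(1, -4) = 1062*((1 - 4)/(-3 - 4)) = 1062*(-3/(-7)) = 1062*(-1/7*(-3)) = 1062*(3/7) = 3186/7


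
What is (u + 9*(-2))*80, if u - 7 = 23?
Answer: 960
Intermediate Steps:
u = 30 (u = 7 + 23 = 30)
(u + 9*(-2))*80 = (30 + 9*(-2))*80 = (30 - 18)*80 = 12*80 = 960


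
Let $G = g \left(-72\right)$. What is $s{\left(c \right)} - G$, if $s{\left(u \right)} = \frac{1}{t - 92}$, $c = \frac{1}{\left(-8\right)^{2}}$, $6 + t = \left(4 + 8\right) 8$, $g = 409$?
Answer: $\frac{58895}{2} \approx 29448.0$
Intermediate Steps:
$t = 90$ ($t = -6 + \left(4 + 8\right) 8 = -6 + 12 \cdot 8 = -6 + 96 = 90$)
$c = \frac{1}{64} \approx 0.015625$
$s{\left(u \right)} = - \frac{1}{2}$ ($s{\left(u \right)} = \frac{1}{90 - 92} = \frac{1}{-2} = - \frac{1}{2}$)
$G = -29448$ ($G = 409 \left(-72\right) = -29448$)
$s{\left(c \right)} - G = - \frac{1}{2} - -29448 = - \frac{1}{2} + 29448 = \frac{58895}{2}$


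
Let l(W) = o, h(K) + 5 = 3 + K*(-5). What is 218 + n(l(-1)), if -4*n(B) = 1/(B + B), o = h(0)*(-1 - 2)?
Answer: 10463/48 ≈ 217.98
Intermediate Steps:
h(K) = -2 - 5*K (h(K) = -5 + (3 + K*(-5)) = -5 + (3 - 5*K) = -2 - 5*K)
o = 6 (o = (-2 - 5*0)*(-1 - 2) = (-2 + 0)*(-3) = -2*(-3) = 6)
l(W) = 6
n(B) = -1/(8*B) (n(B) = -1/(4*(B + B)) = -1/(2*B)/4 = -1/(8*B))
218 + n(l(-1)) = 218 - 1/8/6 = 218 - 1/8*1/6 = 218 - 1/48 = 10463/48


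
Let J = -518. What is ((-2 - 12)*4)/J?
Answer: 4/37 ≈ 0.10811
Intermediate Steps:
((-2 - 12)*4)/J = ((-2 - 12)*4)/(-518) = -14*4*(-1/518) = -56*(-1/518) = 4/37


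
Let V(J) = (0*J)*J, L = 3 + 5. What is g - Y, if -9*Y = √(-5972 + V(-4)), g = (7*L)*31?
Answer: 1736 + 2*I*√1493/9 ≈ 1736.0 + 8.5865*I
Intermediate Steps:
L = 8
V(J) = 0 (V(J) = 0*J = 0)
g = 1736 (g = (7*8)*31 = 56*31 = 1736)
Y = -2*I*√1493/9 (Y = -√(-5972 + 0)/9 = -2*I*√1493/9 ≈ -8.5865*I)
g - Y = 1736 - (-2)*I*√1493/9 = 1736 + 2*I*√1493/9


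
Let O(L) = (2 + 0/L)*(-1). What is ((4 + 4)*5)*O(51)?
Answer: -80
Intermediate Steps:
O(L) = -2 (O(L) = (2 + 0)*(-1) = 2*(-1) = -2)
((4 + 4)*5)*O(51) = ((4 + 4)*5)*(-2) = (8*5)*(-2) = 40*(-2) = -80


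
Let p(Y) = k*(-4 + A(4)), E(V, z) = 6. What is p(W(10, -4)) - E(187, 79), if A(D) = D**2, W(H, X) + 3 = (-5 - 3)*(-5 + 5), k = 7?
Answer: 78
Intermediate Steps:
W(H, X) = -3 (W(H, X) = -3 + (-5 - 3)*(-5 + 5) = -3 - 8*0 = -3 + 0 = -3)
p(Y) = 84 (p(Y) = 7*(-4 + 4**2) = 7*(-4 + 16) = 7*12 = 84)
p(W(10, -4)) - E(187, 79) = 84 - 1*6 = 84 - 6 = 78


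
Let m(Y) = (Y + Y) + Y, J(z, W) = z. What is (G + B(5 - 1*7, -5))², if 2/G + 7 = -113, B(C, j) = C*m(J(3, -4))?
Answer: 1168561/3600 ≈ 324.60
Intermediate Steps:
m(Y) = 3*Y (m(Y) = 2*Y + Y = 3*Y)
B(C, j) = 9*C (B(C, j) = C*(3*3) = C*9 = 9*C)
G = -1/60 (G = 2/(-7 - 113) = 2/(-120) = 2*(-1/120) = -1/60 ≈ -0.016667)
(G + B(5 - 1*7, -5))² = (-1/60 + 9*(5 - 1*7))² = (-1/60 + 9*(5 - 7))² = (-1/60 + 9*(-2))² = (-1/60 - 18)² = (-1081/60)² = 1168561/3600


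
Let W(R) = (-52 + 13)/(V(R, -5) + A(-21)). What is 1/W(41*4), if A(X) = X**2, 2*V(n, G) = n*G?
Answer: -31/39 ≈ -0.79487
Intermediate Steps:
V(n, G) = G*n/2 (V(n, G) = (n*G)/2 = (G*n)/2 = G*n/2)
W(R) = -39/(441 - 5*R/2) (W(R) = (-52 + 13)/((1/2)*(-5)*R + (-21)**2) = -39/(-5*R/2 + 441) = -39/(441 - 5*R/2))
1/W(41*4) = 1/(78/(-882 + 5*(41*4))) = 1/(78/(-882 + 5*164)) = 1/(78/(-882 + 820)) = 1/(78/(-62)) = 1/(78*(-1/62)) = 1/(-39/31) = -31/39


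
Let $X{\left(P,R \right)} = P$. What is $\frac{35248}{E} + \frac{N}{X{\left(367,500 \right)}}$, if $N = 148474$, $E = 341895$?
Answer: $\frac{50775454246}{125475465} \approx 404.66$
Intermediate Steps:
$\frac{35248}{E} + \frac{N}{X{\left(367,500 \right)}} = \frac{35248}{341895} + \frac{148474}{367} = \frac{50775454246}{125475465}$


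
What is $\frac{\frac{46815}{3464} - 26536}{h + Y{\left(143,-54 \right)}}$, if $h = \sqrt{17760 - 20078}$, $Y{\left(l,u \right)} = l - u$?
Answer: $- \frac{18099156133}{142463928} + \frac{91873889 i \sqrt{2318}}{142463928} \approx -127.04 + 31.049 i$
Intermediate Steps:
$h = i \sqrt{2318}$ ($h = \sqrt{-2318} = i \sqrt{2318} \approx 48.146 i$)
$\frac{\frac{46815}{3464} - 26536}{h + Y{\left(143,-54 \right)}} = \frac{\frac{46815}{3464} - 26536}{i \sqrt{2318} + \left(143 - -54\right)} = \frac{46815 \cdot \frac{1}{3464} - 26536}{i \sqrt{2318} + \left(143 + 54\right)} = \frac{\frac{46815}{3464} - 26536}{i \sqrt{2318} + 197} = - \frac{91873889}{3464 \left(197 + i \sqrt{2318}\right)}$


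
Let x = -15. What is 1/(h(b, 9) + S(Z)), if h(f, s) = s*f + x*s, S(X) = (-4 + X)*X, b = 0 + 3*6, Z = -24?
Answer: 1/699 ≈ 0.0014306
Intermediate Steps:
b = 18 (b = 0 + 18 = 18)
S(X) = X*(-4 + X)
h(f, s) = -15*s + f*s (h(f, s) = s*f - 15*s = f*s - 15*s = -15*s + f*s)
1/(h(b, 9) + S(Z)) = 1/(9*(-15 + 18) - 24*(-4 - 24)) = 1/(9*3 - 24*(-28)) = 1/(27 + 672) = 1/699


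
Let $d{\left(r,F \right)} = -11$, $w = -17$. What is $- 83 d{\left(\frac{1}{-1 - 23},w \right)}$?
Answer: $913$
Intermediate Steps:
$- 83 d{\left(\frac{1}{-1 - 23},w \right)} = \left(-83\right) \left(-11\right) = 913$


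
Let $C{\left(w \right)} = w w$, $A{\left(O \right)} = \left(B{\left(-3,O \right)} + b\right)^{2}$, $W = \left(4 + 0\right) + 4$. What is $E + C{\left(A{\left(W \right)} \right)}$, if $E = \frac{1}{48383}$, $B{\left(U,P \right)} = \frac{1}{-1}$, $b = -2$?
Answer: $\frac{3919024}{48383} \approx 81.0$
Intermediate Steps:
$B{\left(U,P \right)} = -1$
$W = 8$ ($W = 4 + 4 = 8$)
$A{\left(O \right)} = 9$ ($A{\left(O \right)} = \left(-1 - 2\right)^{2} = \left(-3\right)^{2} = 9$)
$C{\left(w \right)} = w^{2}$
$E = \frac{1}{48383} \approx 2.0668 \cdot 10^{-5}$
$E + C{\left(A{\left(W \right)} \right)} = \frac{1}{48383} + 9^{2} = \frac{1}{48383} + 81 = \frac{3919024}{48383}$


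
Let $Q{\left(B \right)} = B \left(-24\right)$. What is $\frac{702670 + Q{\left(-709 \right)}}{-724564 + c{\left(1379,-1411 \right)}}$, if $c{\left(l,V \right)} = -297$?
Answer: $- \frac{719686}{724861} \approx -0.99286$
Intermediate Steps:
$Q{\left(B \right)} = - 24 B$
$\frac{702670 + Q{\left(-709 \right)}}{-724564 + c{\left(1379,-1411 \right)}} = \frac{702670 - -17016}{-724564 - 297} = \frac{702670 + 17016}{-724861} = 719686 \left(- \frac{1}{724861}\right) = - \frac{719686}{724861}$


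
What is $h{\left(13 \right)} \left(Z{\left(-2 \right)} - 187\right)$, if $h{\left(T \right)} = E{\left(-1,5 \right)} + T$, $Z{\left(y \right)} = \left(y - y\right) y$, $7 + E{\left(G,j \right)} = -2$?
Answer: $-748$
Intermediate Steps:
$E{\left(G,j \right)} = -9$ ($E{\left(G,j \right)} = -7 - 2 = -9$)
$Z{\left(y \right)} = 0$ ($Z{\left(y \right)} = 0 y = 0$)
$h{\left(T \right)} = -9 + T$
$h{\left(13 \right)} \left(Z{\left(-2 \right)} - 187\right) = \left(-9 + 13\right) \left(0 - 187\right) = 4 \left(-187\right) = -748$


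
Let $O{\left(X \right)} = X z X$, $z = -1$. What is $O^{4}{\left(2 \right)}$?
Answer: $256$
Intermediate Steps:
$O{\left(X \right)} = - X^{2}$ ($O{\left(X \right)} = X \left(-1\right) X = - X X = - X^{2}$)
$O^{4}{\left(2 \right)} = \left(- 2^{2}\right)^{4} = \left(\left(-1\right) 4\right)^{4} = \left(-4\right)^{4} = 256$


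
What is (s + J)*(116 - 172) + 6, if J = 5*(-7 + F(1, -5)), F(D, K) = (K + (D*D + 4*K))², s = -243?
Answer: -145706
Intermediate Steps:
F(D, K) = (D² + 5*K)² (F(D, K) = (K + (D² + 4*K))² = (D² + 5*K)²)
J = 2845 (J = 5*(-7 + (1² + 5*(-5))²) = 5*(-7 + (1 - 25)²) = 5*(-7 + (-24)²) = 5*(-7 + 576) = 5*569 = 2845)
(s + J)*(116 - 172) + 6 = (-243 + 2845)*(116 - 172) + 6 = 2602*(-56) + 6 = -145712 + 6 = -145706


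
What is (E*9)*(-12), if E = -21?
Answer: 2268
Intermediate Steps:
(E*9)*(-12) = -21*9*(-12) = -189*(-12) = 2268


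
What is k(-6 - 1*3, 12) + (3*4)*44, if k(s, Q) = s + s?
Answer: 510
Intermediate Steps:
k(s, Q) = 2*s
k(-6 - 1*3, 12) + (3*4)*44 = 2*(-6 - 1*3) + (3*4)*44 = 2*(-6 - 3) + 12*44 = 2*(-9) + 528 = -18 + 528 = 510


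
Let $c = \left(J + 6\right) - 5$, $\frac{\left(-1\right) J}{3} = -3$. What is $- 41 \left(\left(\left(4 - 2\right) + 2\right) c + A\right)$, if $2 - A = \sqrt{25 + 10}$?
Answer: $-1722 + 41 \sqrt{35} \approx -1479.4$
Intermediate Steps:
$J = 9$ ($J = \left(-3\right) \left(-3\right) = 9$)
$c = 10$ ($c = \left(9 + 6\right) - 5 = 15 - 5 = 10$)
$A = 2 - \sqrt{35}$ ($A = 2 - \sqrt{25 + 10} = 2 - \sqrt{35} \approx -3.9161$)
$- 41 \left(\left(\left(4 - 2\right) + 2\right) c + A\right) = - 41 \left(\left(\left(4 - 2\right) + 2\right) 10 + \left(2 - \sqrt{35}\right)\right) = - 41 \left(\left(2 + 2\right) 10 + \left(2 - \sqrt{35}\right)\right) = - 41 \left(4 \cdot 10 + \left(2 - \sqrt{35}\right)\right) = - 41 \left(40 + \left(2 - \sqrt{35}\right)\right) = - 41 \left(42 - \sqrt{35}\right) = -1722 + 41 \sqrt{35}$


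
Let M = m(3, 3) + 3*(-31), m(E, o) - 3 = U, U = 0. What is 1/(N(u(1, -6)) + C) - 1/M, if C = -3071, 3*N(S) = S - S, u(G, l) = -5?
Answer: 2981/276390 ≈ 0.010785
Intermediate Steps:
N(S) = 0 (N(S) = (S - S)/3 = (1/3)*0 = 0)
m(E, o) = 3 (m(E, o) = 3 + 0 = 3)
M = -90 (M = 3 + 3*(-31) = 3 - 93 = -90)
1/(N(u(1, -6)) + C) - 1/M = 1/(0 - 3071) - 1/(-90) = 1/(-3071) - 1*(-1/90) = -1/3071 + 1/90 = 2981/276390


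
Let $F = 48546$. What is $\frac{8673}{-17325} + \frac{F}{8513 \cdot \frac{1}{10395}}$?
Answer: $\frac{416320911881}{7023225} \approx 59278.0$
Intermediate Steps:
$\frac{8673}{-17325} + \frac{F}{8513 \cdot \frac{1}{10395}} = \frac{8673}{-17325} + \frac{48546}{8513 \cdot \frac{1}{10395}} = 8673 \left(- \frac{1}{17325}\right) + \frac{48546}{8513 \cdot \frac{1}{10395}} = - \frac{413}{825} + \frac{48546}{\frac{8513}{10395}} = - \frac{413}{825} + 48546 \cdot \frac{10395}{8513} = - \frac{413}{825} + \frac{504635670}{8513} = \frac{416320911881}{7023225}$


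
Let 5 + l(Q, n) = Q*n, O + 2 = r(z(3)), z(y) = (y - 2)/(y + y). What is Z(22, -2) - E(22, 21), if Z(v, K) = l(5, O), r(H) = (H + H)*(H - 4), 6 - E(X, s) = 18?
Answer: -169/18 ≈ -9.3889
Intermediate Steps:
z(y) = (-2 + y)/(2*y) (z(y) = (-2 + y)/((2*y)) = (-2 + y)*(1/(2*y)) = (-2 + y)/(2*y))
E(X, s) = -12 (E(X, s) = 6 - 1*18 = 6 - 18 = -12)
r(H) = 2*H*(-4 + H) (r(H) = (2*H)*(-4 + H) = 2*H*(-4 + H))
O = -59/18 (O = -2 + 2*((½)*(-2 + 3)/3)*(-4 + (½)*(-2 + 3)/3) = -2 + 2*((½)*(⅓)*1)*(-4 + (½)*(⅓)*1) = -2 + 2*(⅙)*(-4 + ⅙) = -2 + 2*(⅙)*(-23/6) = -2 - 23/18 = -59/18 ≈ -3.2778)
l(Q, n) = -5 + Q*n
Z(v, K) = -385/18 (Z(v, K) = -5 + 5*(-59/18) = -5 - 295/18 = -385/18)
Z(22, -2) - E(22, 21) = -385/18 - 1*(-12) = -385/18 + 12 = -169/18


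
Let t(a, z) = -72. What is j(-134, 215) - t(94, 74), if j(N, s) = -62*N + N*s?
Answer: -20430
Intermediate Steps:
j(-134, 215) - t(94, 74) = -134*(-62 + 215) - 1*(-72) = -134*153 + 72 = -20502 + 72 = -20430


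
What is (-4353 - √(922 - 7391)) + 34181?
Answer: 29828 - I*√6469 ≈ 29828.0 - 80.43*I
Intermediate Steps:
(-4353 - √(922 - 7391)) + 34181 = (-4353 - √(-6469)) + 34181 = (-4353 - I*√6469) + 34181 = 29828 - I*√6469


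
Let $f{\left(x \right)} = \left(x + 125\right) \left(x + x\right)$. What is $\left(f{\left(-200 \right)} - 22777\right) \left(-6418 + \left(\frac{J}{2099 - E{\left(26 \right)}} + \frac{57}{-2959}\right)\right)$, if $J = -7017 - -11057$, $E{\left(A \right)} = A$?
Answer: $- \frac{284269982311121}{6134007} \approx -4.6343 \cdot 10^{7}$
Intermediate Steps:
$J = 4040$ ($J = -7017 + 11057 = 4040$)
$f{\left(x \right)} = 2 x \left(125 + x\right)$ ($f{\left(x \right)} = \left(125 + x\right) 2 x = 2 x \left(125 + x\right)$)
$\left(f{\left(-200 \right)} - 22777\right) \left(-6418 + \left(\frac{J}{2099 - E{\left(26 \right)}} + \frac{57}{-2959}\right)\right) = \left(2 \left(-200\right) \left(125 - 200\right) - 22777\right) \left(-6418 + \left(\frac{4040}{2099 - 26} + \frac{57}{-2959}\right)\right) = \left(2 \left(-200\right) \left(-75\right) - 22777\right) \left(-6418 + \left(\frac{4040}{2099 - 26} + 57 \left(- \frac{1}{2959}\right)\right)\right) = \left(30000 - 22777\right) \left(-6418 - \left(\frac{57}{2959} - \frac{4040}{2073}\right)\right) = 7223 \left(-6418 + \left(4040 \cdot \frac{1}{2073} - \frac{57}{2959}\right)\right) = 7223 \left(-6418 + \left(\frac{4040}{2073} - \frac{57}{2959}\right)\right) = 7223 \left(-6418 + \frac{11836199}{6134007}\right) = 7223 \left(- \frac{39356220727}{6134007}\right) = - \frac{284269982311121}{6134007}$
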